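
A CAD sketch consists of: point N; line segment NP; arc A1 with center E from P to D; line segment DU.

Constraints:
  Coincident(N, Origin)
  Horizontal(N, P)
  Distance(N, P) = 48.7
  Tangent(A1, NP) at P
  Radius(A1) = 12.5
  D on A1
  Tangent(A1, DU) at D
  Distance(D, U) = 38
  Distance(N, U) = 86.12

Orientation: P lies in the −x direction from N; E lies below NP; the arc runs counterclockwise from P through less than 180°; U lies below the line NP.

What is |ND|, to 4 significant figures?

60.77

N is at the origin; N and P share the same y with |NP| = 48.7 and P on the −x side, so P = (-48.70, 0.000). Since A1 is tangent to NP there, EP ⟂ NP, so E = P + (0, -12.5) = (-48.70, -12.50). Since ED ⟂ DU (tangency), |EU| = √(12.5² + 38.0²) = 40.00 regardless of where D sits on A1. So U lies on both circle(N, 86.12) and circle(E, 40.00); the below-NP intersection is U = (-74.65, -42.95). D is the foot of the tangent from U: D = (-60.27, -7.771).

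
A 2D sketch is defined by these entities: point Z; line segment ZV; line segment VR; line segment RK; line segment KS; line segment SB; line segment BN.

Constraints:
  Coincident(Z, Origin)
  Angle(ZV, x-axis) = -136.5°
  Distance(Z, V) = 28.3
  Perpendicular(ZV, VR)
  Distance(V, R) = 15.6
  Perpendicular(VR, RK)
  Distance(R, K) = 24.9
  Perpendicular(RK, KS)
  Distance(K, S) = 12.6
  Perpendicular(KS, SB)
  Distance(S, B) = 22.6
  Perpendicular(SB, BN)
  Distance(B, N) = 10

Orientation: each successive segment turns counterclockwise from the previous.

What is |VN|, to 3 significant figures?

13.2

KS is perpendicular to SB, so SB runs at -136°; with |SB| = 22.6, B = (-16.8, -20.1). SB ⟂ BN, so BN runs at -46.5°; with |BN| = 10.0, N = (-9.91, -27.3). Then |VN| = |N − V| = 13.2.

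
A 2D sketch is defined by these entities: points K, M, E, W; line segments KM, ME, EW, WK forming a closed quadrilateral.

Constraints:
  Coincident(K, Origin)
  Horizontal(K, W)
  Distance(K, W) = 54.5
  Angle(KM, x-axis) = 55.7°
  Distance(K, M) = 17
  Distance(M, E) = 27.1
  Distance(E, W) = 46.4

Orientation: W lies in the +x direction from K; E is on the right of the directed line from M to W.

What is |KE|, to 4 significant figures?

16.43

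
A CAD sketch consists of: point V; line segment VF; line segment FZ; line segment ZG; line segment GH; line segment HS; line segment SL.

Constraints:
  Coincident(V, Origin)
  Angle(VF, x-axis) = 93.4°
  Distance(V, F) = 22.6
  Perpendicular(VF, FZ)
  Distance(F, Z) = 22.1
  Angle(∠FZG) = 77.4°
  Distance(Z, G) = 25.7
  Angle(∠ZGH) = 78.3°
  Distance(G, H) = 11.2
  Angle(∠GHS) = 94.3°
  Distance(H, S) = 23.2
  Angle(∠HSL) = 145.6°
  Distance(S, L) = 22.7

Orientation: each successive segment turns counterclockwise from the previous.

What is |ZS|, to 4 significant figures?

7.990

V is at the origin; VF runs at 93.4° with length 22.6, so F = (-1.340, 22.56). VF is perpendicular to FZ, so FZ runs at -176.6°; with |FZ| = 22.1, Z = (-23.40, 21.25). ∠FZG = 77.4° gives ZG at -74.00° from the x-axis; with |ZG| = 25.7, G = (-16.32, -3.455). ∠ZGH = 78.3° gives GH at 27.70° from the x-axis; with |GH| = 11.2, H = (-6.401, 1.751). ∠GHS = 94.3° gives HS at 113.4° from the x-axis; with |HS| = 23.2, S = (-15.61, 23.04). Then |ZS| = |S − Z| = 7.990.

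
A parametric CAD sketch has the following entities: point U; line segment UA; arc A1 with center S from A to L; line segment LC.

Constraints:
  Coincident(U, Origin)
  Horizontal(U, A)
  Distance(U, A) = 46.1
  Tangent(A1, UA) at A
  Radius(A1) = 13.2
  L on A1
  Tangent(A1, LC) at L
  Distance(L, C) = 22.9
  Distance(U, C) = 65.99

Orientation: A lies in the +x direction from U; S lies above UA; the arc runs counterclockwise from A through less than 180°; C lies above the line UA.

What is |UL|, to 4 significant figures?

61.14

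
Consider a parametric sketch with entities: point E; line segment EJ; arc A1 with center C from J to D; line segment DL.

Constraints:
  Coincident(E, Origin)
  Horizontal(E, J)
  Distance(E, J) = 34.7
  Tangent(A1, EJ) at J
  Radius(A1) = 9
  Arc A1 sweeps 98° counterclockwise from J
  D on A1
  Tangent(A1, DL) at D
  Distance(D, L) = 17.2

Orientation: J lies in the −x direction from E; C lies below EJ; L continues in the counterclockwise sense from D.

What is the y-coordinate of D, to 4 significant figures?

-10.25

E is at the origin; EJ is horizontal with |EJ| = 34.7 and J on the −x side, so J = (-34.70, 0.000). The tangent condition forces CJ to be normal to EJ, so C = J + (0, -9) = (-34.70, -9.000). On A1, J sits at bearing 90° from C; a 98° counterclockwise sweep puts D at bearing 188°, so D = C + 9.0·(cos 188°, sin 188°) = (-43.61, -10.25). So D.y = -10.25.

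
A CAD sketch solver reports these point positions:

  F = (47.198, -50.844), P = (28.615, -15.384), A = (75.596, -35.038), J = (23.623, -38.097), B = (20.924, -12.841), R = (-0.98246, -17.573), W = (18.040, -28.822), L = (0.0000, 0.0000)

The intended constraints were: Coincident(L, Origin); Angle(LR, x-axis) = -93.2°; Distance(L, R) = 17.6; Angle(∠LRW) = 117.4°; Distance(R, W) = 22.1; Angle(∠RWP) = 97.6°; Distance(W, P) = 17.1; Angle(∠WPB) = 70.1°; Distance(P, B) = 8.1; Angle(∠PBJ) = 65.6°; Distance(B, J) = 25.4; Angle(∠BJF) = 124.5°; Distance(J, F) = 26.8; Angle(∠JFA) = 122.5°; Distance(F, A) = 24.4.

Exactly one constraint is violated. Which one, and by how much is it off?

Distance(F, A) = 24.4 — off by 8.10.

L = (0.00, 0.00) ✓; LR at -93.20° ✓; |LR| = 17.60 ✓; ∠LRW = 117.4° ✓; |RW| = 22.10 ✓; ∠RWP = 97.60° ✓; |WP| = 17.10 ✓; ∠WPB = 70.10° ✓; |PB| = 8.101 ✓; ∠PBJ = 65.60° ✓; |BJ| = 25.40 ✓; ∠BJF = 124.5° ✓; |JF| = 26.80 ✓; ∠JFA = 122.5° ✓; |FA| = 32.50 ✗.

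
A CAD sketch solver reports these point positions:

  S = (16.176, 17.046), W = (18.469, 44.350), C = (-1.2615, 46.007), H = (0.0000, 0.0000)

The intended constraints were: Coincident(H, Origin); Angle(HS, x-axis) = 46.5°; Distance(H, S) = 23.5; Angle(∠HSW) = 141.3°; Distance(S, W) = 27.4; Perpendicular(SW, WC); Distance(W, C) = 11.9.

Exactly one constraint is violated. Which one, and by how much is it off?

Distance(W, C) = 11.9 — off by 7.90.

H = (0.00, 0.00) ✓; HS at 46.50° ✓; |HS| = 23.50 ✓; ∠HSW = 141.3° ✓; |SW| = 27.40 ✓; ∠(SW, WC) = 90.00° ✓; |WC| = 19.80 ✗.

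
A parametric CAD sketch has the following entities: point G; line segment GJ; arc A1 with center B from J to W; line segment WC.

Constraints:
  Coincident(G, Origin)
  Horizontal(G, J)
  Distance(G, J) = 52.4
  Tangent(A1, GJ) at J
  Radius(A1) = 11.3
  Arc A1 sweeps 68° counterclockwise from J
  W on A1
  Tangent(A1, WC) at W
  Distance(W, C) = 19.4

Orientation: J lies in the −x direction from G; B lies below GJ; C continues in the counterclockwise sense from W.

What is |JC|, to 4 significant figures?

30.70

G is at the origin; G and J share the same y with |GJ| = 52.4 and J on the −x side, so J = (-52.40, 0.000). A1 meets GJ tangentially, so BJ is at right angles to GJ, so B = J + (0, -11.3) = (-52.40, -11.30). On A1, J sits at bearing 90° from B; a 68° counterclockwise sweep puts W at bearing 158°, so W = B + 11.3·(cos 158°, sin 158°) = (-62.88, -7.067). Tangency of A1 to WC means the radius BW is perpendicular to WC, so WC runs along (−sin 158°, cos 158°); with |WC| = 19.4, C = (-70.14, -25.05). Then |JC| = |C − J| = 30.70.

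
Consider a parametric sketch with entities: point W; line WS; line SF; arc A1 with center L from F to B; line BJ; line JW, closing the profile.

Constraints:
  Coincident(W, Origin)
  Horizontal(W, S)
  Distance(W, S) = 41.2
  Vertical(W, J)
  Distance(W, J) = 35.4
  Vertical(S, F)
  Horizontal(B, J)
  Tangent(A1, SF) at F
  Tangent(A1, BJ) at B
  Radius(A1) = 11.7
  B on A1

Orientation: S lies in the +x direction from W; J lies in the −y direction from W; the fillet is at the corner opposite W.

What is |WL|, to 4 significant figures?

37.84

WJ is vertical with |WJ| = 35.4 and J on the −y side, so J = (0.000, -35.40). The virtual corner opposite W is at (41.20, -35.40). A1 meets SF tangentially, so LF is at right angles to SF and tangency of A1 to BJ means the radius LB is perpendicular to BJ, with radius 11.7, so the center L sits 11.7 in from both sides at L = (29.50, -23.70). Then |WL| = |L − W| = 37.84.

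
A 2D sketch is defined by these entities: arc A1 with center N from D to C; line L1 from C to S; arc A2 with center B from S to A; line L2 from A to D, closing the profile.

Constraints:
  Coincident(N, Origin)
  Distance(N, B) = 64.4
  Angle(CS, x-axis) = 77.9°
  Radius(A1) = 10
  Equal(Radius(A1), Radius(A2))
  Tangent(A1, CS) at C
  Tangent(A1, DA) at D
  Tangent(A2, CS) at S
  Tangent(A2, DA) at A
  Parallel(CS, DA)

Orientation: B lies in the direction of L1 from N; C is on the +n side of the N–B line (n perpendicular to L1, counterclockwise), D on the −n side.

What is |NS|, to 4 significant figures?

65.17

The slot axis is L1's direction at 77.9°, so u = (cos 77.9°, sin 77.9°) = (0.2096, 0.9778) and n = (−sin 77.9°, cos 77.9°) = (-0.9778, 0.2096). N is at the origin and B lies 64.4 along u from N, so B = 64.4·u = (13.50, 62.97). Tangency of A1 to both parallel lines with radius 10.0 puts C and D at N ± 10.0·n: C = (-9.778, 2.096), D = (9.778, -2.096). Equal radii place S and A the same way about B: S = B + 10.0·n = (3.722, 65.07), A = B − 10.0·n = (23.28, 60.87). Then |NS| = |S − N| = 65.17.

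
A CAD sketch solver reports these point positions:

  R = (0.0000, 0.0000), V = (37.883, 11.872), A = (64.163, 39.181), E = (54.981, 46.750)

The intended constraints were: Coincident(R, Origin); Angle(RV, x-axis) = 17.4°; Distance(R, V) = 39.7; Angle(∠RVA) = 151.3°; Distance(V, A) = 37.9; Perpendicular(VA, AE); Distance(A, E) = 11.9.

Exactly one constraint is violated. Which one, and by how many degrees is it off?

Perpendicular(VA, AE) — off by 4.40°.

R = (0.00, 0.00) ✓; RV at 17.40° ✓; |RV| = 39.70 ✓; ∠RVA = 151.3° ✓; |VA| = 37.90 ✓; ∠(VA, AE) = 94.40° ✗; |AE| = 11.90 ✓.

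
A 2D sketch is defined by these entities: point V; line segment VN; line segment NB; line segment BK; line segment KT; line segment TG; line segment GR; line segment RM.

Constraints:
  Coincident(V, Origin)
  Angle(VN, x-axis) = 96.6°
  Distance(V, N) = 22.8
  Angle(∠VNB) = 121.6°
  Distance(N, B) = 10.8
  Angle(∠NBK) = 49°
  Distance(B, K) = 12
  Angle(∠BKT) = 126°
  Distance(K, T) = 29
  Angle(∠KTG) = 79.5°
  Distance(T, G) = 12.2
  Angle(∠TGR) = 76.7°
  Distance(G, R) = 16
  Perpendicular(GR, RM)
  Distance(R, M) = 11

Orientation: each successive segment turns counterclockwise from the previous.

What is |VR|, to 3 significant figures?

17.3

V is at the origin; VN runs at 96.6° with length 22.8, so N = (-2.62, 22.6). ∠VNB = 121.6° gives NB at 155° from the x-axis; with |NB| = 10.8, B = (-12.4, 27.2). ∠NBK = 49.0° gives BK at -74.0° from the x-axis; with |BK| = 12.0, K = (-9.10, 15.7). ∠BKT = 126.0° gives KT at -20.0° from the x-axis; with |KT| = 29.0, T = (18.2, 5.76). ∠KTG = 79.5° gives TG at 80.5° from the x-axis; with |TG| = 12.2, G = (20.2, 17.8). ∠TGR = 76.7° gives GR at -176° from the x-axis; with |GR| = 16.0, R = (4.20, 16.7). Then |VR| = |R − V| = 17.3.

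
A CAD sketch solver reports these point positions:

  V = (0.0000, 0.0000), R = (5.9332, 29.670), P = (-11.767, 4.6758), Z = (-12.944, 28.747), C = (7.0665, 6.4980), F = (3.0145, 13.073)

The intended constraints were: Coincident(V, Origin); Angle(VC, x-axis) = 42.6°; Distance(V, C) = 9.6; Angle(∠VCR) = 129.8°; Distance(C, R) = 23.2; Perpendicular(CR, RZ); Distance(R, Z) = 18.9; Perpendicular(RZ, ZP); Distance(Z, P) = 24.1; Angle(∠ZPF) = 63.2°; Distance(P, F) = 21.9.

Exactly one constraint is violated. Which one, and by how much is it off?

Distance(P, F) = 21.9 — off by 4.90.

V = (0.00, 0.00) ✓; VC at 42.60° ✓; |VC| = 9.600 ✓; ∠VCR = 129.8° ✓; |CR| = 23.20 ✓; ∠(CR, RZ) = 90.00° ✓; |RZ| = 18.90 ✓; ∠(RZ, ZP) = 90.00° ✓; |ZP| = 24.10 ✓; ∠ZPF = 63.20° ✓; |PF| = 17.00 ✗.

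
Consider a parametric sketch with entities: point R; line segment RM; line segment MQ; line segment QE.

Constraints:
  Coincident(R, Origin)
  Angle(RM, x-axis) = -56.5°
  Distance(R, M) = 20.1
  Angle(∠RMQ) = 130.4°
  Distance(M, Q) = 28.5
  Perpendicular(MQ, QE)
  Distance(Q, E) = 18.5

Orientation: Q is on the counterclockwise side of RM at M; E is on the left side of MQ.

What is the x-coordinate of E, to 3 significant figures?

41.6

R is at the origin; RM runs at -56.5° with length 20.1, so M = 20.1·(cos -56.5°, sin -56.5°) = (11.1, -16.8). ∠RMQ = 130.4°, so MQ runs at -56.5° + (180° − 130.4°) = -6.90° from the x-axis; with |MQ| = 28.5, Q = M + 28.5·(cos -6.90°, sin -6.90°) = (39.4, -20.2). MQ is perpendicular to QE; with |QE| = 18.5 on the left of MQ, E = Q + 18.5·(0.120, 0.993) = (41.6, -1.82). So E.x = 41.6.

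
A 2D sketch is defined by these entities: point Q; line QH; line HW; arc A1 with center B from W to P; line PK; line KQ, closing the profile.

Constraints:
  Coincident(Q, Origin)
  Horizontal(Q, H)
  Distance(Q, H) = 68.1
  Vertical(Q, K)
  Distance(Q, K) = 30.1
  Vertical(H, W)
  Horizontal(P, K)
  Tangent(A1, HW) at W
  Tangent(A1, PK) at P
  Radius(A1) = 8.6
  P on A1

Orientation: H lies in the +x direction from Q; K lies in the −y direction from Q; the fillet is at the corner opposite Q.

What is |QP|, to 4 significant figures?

66.68

Q is at the origin; QH is horizontal with |QH| = 68.1 and H on the +x side, so H = (68.10, 0.000). QK is vertical with |QK| = 30.1 and K on the −y side, so K = (0.000, -30.10). The virtual corner opposite Q is at (68.10, -30.10). A1 meets HW tangentially, so BW is at right angles to HW and since A1 is tangent to PK there, BP ⟂ PK, with radius 8.6, so the center B sits 8.6 in from both sides at B = (59.50, -21.50). That places the tangent points at W = (68.10, -21.50) on HW and P = (59.50, -30.10) on PK. Then |QP| = |P − Q| = 66.68.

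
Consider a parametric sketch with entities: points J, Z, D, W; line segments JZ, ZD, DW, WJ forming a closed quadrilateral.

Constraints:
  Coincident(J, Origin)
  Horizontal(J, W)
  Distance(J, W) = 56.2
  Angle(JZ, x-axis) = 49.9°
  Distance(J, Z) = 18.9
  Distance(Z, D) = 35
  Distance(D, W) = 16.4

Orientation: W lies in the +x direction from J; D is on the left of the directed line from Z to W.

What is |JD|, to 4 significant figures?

49.11

J is at the origin; JW is horizontal with |JW| = 56.2 and W in +x, so W = (56.2, 0). JZ runs at 49.9° with |JZ| = 18.9, so Z = (12.17, 14.46). D is determined by |ZD| = 35.0 and |DW| = 16.4 together: it lies at the intersection of circle(Z, 35.0) and circle(W, 16.4). With |ZW| = 46.34, the foot of the radical line on ZW is 33.49 from Z and the perpendicular offset is √(35.0² − 33.49²) = 10.19. Taking the left-of-ZW solution: D = (47.17, 13.69).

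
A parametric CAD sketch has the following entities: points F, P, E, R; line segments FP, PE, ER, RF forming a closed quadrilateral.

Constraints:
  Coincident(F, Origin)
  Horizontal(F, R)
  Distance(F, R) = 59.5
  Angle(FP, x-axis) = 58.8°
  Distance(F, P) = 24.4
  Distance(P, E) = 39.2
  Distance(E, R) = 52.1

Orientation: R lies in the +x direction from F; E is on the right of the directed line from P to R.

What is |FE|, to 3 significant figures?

21.2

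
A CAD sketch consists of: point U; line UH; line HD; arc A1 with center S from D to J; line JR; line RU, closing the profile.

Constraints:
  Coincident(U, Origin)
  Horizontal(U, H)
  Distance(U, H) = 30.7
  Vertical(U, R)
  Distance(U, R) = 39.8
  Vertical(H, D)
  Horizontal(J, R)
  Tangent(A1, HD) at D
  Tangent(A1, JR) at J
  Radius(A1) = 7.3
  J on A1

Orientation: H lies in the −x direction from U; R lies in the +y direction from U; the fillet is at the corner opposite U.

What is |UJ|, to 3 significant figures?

46.2

U is at the origin; UH is horizontal with |UH| = 30.7 and H on the −x side, so H = (-30.7, 0.00). U and R share the same x with |UR| = 39.8 and R on the +y side, so R = (0.00, 39.8). The virtual corner opposite U is at (-30.7, 39.8). Since A1 is tangent to HD there, SD ⟂ HD and A1 meets JR tangentially, so SJ is at right angles to JR, with radius 7.3, so the center S sits 7.3 in from both sides at S = (-23.4, 32.5). That places the tangent points at D = (-30.7, 32.5) on HD and J = (-23.4, 39.8) on JR. Then |UJ| = |J − U| = 46.2.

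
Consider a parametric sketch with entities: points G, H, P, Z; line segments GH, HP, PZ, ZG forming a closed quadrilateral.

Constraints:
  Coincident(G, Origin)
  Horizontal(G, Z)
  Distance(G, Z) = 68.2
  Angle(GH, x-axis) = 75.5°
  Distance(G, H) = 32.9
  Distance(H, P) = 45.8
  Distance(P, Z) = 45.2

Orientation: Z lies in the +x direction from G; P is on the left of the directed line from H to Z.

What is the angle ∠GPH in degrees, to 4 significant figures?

25.40°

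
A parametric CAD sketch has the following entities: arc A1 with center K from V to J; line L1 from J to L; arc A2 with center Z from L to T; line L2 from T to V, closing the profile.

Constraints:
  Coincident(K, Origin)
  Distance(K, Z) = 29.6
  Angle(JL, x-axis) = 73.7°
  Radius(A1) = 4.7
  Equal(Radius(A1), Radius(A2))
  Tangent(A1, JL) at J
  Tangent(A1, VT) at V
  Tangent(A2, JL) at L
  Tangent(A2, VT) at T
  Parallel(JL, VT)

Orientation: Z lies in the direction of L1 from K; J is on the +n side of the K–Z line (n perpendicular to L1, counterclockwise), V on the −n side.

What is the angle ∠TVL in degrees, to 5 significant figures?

17.618°

The slot axis is L1's direction at 73.7°, so u = (cos 73.7°, sin 73.7°) = (0.28067, 0.95981) and n = (−sin 73.7°, cos 73.7°) = (-0.95981, 0.28067). K is at the origin and Z lies 29.6 along u from K, so Z = 29.6·u = (8.3077, 28.410). Tangency of A1 to both parallel lines with radius 4.7 puts J and V at K ± 4.7·n: J = (-4.5111, 1.3191), V = (4.5111, -1.3191). Equal radii place L and T the same way about Z: L = Z + 4.7·n = (3.7966, 29.729), T = Z − 4.7·n = (12.819, 27.091). Then cos ∠TVL = VT·VL / (|VT||VL|), giving 17.618°.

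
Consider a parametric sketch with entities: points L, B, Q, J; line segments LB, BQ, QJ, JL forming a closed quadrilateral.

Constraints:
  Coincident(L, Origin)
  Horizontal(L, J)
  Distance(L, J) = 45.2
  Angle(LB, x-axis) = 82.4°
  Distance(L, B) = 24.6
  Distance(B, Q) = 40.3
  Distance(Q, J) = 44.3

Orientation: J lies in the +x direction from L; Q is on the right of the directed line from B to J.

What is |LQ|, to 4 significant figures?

16.37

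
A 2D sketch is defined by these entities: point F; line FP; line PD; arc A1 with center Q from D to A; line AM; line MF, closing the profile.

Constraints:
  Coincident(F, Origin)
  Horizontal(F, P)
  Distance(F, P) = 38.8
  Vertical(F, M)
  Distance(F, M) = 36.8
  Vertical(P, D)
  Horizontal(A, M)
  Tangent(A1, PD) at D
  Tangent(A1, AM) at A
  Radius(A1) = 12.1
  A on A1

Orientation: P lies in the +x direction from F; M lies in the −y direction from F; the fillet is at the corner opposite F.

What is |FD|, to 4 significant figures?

45.99

The virtual corner opposite F is at (38.80, -36.80). A1 meets PD tangentially, so QD is at right angles to PD and since A1 is tangent to AM there, QA ⟂ AM, with radius 12.1, so the center Q sits 12.1 in from both sides at Q = (26.70, -24.70). That places the tangent points at D = (38.80, -24.70) on PD and A = (26.70, -36.80) on AM. Then |FD| = |D − F| = 45.99.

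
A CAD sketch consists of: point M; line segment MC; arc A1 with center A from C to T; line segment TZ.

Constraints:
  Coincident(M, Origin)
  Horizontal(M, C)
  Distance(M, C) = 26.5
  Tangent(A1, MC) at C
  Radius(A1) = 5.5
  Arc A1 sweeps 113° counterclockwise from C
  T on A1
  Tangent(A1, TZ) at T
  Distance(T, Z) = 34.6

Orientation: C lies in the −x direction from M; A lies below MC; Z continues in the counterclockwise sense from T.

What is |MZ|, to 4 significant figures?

43.42

M is at the origin; M and C share the same y with |MC| = 26.5 and C on the −x side, so C = (-26.50, 0.000). Tangency of A1 to MC means the radius AC is perpendicular to MC, so A = C + (0, -5.5) = (-26.50, -5.500). On A1, C sits at bearing 90° from A; a 113° counterclockwise sweep puts T at bearing 203°, so T = A + 5.5·(cos 203°, sin 203°) = (-31.56, -7.649). A1 meets TZ tangentially, so AT is at right angles to TZ, so TZ runs along (−sin 203°, cos 203°); with |TZ| = 34.6, Z = (-18.04, -39.50). Then |MZ| = |Z − M| = 43.42.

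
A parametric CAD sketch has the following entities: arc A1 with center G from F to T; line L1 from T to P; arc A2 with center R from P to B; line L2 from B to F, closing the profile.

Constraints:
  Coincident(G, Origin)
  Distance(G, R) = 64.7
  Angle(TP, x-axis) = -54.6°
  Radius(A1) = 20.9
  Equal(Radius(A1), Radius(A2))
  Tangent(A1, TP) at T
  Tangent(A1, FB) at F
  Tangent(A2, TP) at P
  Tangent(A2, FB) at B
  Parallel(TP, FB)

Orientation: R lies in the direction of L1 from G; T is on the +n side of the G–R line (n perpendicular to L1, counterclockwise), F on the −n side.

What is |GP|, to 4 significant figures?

67.99

The slot axis is L1's direction at -54.6°, so u = (cos -54.6°, sin -54.6°) = (0.5793, -0.8151) and n = (−sin -54.6°, cos -54.6°) = (0.8151, 0.5793). G is at the origin and R lies 64.7 along u from G, so R = 64.7·u = (37.48, -52.74). Tangency of A1 to both parallel lines with radius 20.9 puts T and F at G ± 20.9·n: T = (17.04, 12.11), F = (-17.04, -12.11). Equal radii place P and B the same way about R: P = R + 20.9·n = (54.52, -40.63), B = R − 20.9·n = (20.44, -64.85). Then |GP| = |P − G| = 67.99.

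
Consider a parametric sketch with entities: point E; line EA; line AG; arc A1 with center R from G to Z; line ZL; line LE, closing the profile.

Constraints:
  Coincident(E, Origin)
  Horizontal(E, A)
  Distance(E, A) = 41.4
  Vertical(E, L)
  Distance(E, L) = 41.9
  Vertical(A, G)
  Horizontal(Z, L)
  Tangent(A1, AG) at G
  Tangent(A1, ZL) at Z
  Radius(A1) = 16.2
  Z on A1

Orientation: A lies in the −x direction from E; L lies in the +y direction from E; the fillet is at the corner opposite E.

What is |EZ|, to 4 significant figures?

48.89

E is at the origin; EA is horizontal with |EA| = 41.4 and A on the −x side, so A = (-41.40, 0.000). E and L share the same x with |EL| = 41.9 and L on the +y side, so L = (0.000, 41.90). The virtual corner opposite E is at (-41.40, 41.90). A1 meets AG tangentially, so RG is at right angles to AG and A1 meets ZL tangentially, so RZ is at right angles to ZL, with radius 16.2, so the center R sits 16.2 in from both sides at R = (-25.20, 25.70). That places the tangent points at G = (-41.40, 25.70) on AG and Z = (-25.20, 41.90) on ZL. Then |EZ| = |Z − E| = 48.89.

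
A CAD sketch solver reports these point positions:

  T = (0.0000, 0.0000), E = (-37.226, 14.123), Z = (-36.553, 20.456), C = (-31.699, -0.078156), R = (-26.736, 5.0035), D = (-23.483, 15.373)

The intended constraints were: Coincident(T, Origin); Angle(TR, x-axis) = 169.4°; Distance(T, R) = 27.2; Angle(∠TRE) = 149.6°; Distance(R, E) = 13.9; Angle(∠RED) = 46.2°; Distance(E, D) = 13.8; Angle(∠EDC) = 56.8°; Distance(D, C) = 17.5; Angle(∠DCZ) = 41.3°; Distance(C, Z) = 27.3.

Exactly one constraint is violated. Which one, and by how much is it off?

Distance(C, Z) = 27.3 — off by 6.20.

T = (0.00, 0.00) ✓; TR at 169.4° ✓; |TR| = 27.20 ✓; ∠TRE = 149.6° ✓; |RE| = 13.90 ✓; ∠RED = 46.20° ✓; |ED| = 13.80 ✓; ∠EDC = 56.80° ✓; |DC| = 17.50 ✓; ∠DCZ = 41.30° ✓; |CZ| = 21.10 ✗.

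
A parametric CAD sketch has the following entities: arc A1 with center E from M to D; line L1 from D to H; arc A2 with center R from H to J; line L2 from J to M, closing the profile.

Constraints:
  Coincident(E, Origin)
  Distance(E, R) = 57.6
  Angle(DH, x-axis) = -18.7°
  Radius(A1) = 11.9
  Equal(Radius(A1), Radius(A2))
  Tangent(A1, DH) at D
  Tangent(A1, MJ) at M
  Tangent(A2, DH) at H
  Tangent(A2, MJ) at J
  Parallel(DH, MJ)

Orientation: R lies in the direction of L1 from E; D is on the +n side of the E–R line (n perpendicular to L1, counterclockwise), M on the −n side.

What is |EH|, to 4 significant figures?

58.82

The slot axis is L1's direction at -18.7°, so u = (cos -18.7°, sin -18.7°) = (0.9472, -0.3206) and n = (−sin -18.7°, cos -18.7°) = (0.3206, 0.9472). E is at the origin and R lies 57.6 along u from E, so R = 57.6·u = (54.56, -18.47). Tangency of A1 to both parallel lines with radius 11.9 puts D and M at E ± 11.9·n: D = (3.815, 11.27), M = (-3.815, -11.27). Equal radii place H and J the same way about R: H = R + 11.9·n = (58.37, -7.196), J = R − 11.9·n = (50.74, -29.74). Then |EH| = |H − E| = 58.82.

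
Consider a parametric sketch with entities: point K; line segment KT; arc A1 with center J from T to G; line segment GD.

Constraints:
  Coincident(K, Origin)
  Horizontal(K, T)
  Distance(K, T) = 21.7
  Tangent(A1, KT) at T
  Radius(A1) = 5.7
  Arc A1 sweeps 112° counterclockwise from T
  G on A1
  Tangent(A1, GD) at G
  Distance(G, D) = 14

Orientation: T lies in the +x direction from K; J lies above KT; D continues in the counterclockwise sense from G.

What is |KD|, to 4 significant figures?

30.10

K is at the origin; K and T share the same y with |KT| = 21.7 and T on the +x side, so T = (21.70, 0.000). A1 meets KT tangentially, so JT is at right angles to KT, so J = T + (0, 5.7) = (21.70, 5.700). On A1, T sits at bearing -90° from J; a 112° counterclockwise sweep puts G at bearing 22°, so G = J + 5.7·(cos 22°, sin 22°) = (26.98, 7.835). Since A1 is tangent to GD there, JG ⟂ GD, so GD runs along (−sin 22°, cos 22°); with |GD| = 14.0, D = (21.74, 20.82). Then |KD| = |D − K| = 30.10.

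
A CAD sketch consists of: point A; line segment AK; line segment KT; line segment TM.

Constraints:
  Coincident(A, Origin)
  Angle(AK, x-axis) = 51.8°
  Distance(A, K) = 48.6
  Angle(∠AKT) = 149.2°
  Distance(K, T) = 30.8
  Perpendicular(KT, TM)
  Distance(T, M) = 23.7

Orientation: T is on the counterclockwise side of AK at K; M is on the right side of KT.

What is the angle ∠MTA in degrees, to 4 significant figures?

108.9°

A is at the origin; AK runs at 51.8° with length 48.6, so K = 48.6·(cos 51.8°, sin 51.8°) = (30.05, 38.19). ∠AKT = 149.2°, so KT runs at 51.8° + (180° − 149.2°) = 82.60° from the x-axis; with |KT| = 30.8, T = K + 30.8·(cos 82.60°, sin 82.60°) = (34.02, 68.74). The perpendicularity gives TM at right angles to KT; with |TM| = 23.7 on the right of KT, M = T + 23.7·(0.9917, -0.1288) = (57.52, 65.68). Then cos ∠MTA = TM·TA / (|TM||TA|), giving 108.9°.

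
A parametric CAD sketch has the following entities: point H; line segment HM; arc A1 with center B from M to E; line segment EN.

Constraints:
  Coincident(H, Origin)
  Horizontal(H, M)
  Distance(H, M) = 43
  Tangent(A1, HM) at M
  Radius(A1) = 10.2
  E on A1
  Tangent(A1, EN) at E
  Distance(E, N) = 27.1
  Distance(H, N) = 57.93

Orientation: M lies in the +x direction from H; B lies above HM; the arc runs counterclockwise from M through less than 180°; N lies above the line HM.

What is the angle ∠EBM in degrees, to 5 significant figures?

111.23°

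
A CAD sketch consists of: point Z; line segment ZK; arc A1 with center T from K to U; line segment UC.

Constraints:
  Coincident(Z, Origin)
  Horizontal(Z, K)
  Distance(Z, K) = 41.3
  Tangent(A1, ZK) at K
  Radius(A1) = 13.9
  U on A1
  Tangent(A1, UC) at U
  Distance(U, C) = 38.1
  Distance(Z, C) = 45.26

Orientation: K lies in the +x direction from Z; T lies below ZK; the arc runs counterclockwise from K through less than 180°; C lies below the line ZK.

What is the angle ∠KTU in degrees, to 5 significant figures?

66.416°

Checks: Z = (0.00, 0.00) ✓; |TU| = 13.90 ✓; ∠(TU, UC) = 90.00° ✓; |UC| = 38.10 ✓; |ZC| = 45.26 ✓.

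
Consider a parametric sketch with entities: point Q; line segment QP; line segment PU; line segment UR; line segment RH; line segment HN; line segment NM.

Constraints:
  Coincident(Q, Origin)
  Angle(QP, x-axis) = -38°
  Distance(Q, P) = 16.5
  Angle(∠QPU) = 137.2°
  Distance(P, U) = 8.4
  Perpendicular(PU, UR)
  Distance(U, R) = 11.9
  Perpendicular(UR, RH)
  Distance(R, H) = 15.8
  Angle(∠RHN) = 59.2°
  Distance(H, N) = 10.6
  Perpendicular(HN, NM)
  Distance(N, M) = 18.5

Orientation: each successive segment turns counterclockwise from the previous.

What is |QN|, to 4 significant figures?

13.17

UR ⟂ RH, so RH runs at -175.2°; with |RH| = 15.8, H = (4.632, 1.081). ∠RHN = 59.2° gives HN at -54.40° from the x-axis; with |HN| = 10.6, N = (10.80, -7.538). Then |QN| = |N − Q| = 13.17.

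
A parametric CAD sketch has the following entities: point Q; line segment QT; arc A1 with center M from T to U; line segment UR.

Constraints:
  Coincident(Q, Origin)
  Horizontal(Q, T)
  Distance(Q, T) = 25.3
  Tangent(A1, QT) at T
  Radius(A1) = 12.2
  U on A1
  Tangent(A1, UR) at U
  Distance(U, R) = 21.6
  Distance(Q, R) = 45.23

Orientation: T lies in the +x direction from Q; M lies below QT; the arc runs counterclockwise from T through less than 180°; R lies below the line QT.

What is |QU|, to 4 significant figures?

23.73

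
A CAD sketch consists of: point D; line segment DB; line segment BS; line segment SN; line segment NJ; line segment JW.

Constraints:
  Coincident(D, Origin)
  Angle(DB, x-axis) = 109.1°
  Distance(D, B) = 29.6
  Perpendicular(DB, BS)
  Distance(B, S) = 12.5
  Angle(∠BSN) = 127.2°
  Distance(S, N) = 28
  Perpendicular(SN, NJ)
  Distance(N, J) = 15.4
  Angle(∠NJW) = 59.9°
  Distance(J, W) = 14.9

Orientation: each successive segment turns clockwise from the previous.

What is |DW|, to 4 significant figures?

19.95

D is at the origin; DB runs at 109.1° with length 29.6, so B = (-9.686, 27.97). The perpendicularity gives BS at right angles to DB, so BS runs at 19.10°; with |BS| = 12.5, S = (2.126, 32.06). ∠BSN = 127.2° gives SN at -33.70° from the x-axis; with |SN| = 28.0, N = (25.42, 16.53). The perpendicularity gives NJ at right angles to SN, so NJ runs at -123.7°; with |NJ| = 15.4, J = (16.88, 3.713). ∠NJW = 59.9° gives JW at 116.2° from the x-axis; with |JW| = 14.9, W = (10.30, 17.08). Then |DW| = |W − D| = 19.95.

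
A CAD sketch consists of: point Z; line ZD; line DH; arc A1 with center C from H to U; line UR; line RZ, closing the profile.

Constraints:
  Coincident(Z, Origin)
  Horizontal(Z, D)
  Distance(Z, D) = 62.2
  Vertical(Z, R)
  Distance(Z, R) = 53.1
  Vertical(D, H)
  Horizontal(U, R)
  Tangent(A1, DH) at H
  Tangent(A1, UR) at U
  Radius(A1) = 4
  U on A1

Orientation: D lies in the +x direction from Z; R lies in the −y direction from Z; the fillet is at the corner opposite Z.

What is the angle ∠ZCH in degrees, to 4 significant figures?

139.8°

The virtual corner opposite Z is at (62.20, -53.10). Since A1 is tangent to DH there, CH ⟂ DH and the tangent condition forces CU to be normal to UR, with radius 4.0, so the center C sits 4.0 in from both sides at C = (58.20, -49.10). That places the tangent points at H = (62.20, -49.10) on DH and U = (58.20, -53.10) on UR. Then cos ∠ZCH = CZ·CH / (|CZ||CH|), giving 139.8°.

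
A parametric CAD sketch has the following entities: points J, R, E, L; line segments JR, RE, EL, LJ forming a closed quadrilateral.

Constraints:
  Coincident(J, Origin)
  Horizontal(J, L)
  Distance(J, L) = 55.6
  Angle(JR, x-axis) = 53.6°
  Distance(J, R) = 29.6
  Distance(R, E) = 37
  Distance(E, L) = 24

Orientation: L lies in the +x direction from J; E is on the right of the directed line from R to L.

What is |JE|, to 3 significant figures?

34.9

J is at the origin; J and L share the same y with |JL| = 55.6 and L in +x, so L = (55.6, 0). JR runs at 53.6° with |JR| = 29.6, so R = (17.6, 23.8). E is determined by |RE| = 37.0 and |EL| = 24.0 together: it lies at the intersection of circle(R, 37.0) and circle(L, 24.0). With |RL| = 44.9, the foot of the radical line on RL is 31.3 from R and the perpendicular offset is √(37.0² − 31.3²) = 19.8. Taking the right-of-RL solution: E = (33.6, -9.53).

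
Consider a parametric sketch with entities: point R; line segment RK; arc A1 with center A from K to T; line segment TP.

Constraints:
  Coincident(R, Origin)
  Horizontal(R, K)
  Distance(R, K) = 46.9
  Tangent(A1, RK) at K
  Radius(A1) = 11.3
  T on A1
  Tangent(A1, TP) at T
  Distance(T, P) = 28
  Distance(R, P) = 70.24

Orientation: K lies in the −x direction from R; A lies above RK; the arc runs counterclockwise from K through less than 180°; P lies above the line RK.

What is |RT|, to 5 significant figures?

43.243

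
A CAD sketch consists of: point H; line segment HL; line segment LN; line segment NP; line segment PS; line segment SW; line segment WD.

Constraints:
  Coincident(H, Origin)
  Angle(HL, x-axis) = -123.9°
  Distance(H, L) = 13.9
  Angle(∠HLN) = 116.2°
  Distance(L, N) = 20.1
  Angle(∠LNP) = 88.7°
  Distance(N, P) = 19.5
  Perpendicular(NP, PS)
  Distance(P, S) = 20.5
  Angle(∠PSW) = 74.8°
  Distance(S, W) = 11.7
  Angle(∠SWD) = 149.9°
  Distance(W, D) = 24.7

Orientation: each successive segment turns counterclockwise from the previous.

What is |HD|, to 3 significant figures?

34.3

H is at the origin; HL runs at -123.9° with length 13.9, so L = (-7.75, -11.5). ∠HLN = 116.2° gives LN at -60.1° from the x-axis; with |LN| = 20.1, N = (2.27, -29.0). ∠LNP = 88.7° gives NP at 31.2° from the x-axis; with |NP| = 19.5, P = (18.9, -18.9). The perpendicularity gives PS at right angles to NP, so PS runs at 121°; with |PS| = 20.5, S = (8.33, -1.33). ∠PSW = 74.8° gives SW at -134° from the x-axis; with |SW| = 11.7, W = (0.258, -9.80). ∠SWD = 149.9° gives WD at -104° from the x-axis; with |WD| = 24.7, D = (-5.51, -33.8). Then |HD| = |D − H| = 34.3.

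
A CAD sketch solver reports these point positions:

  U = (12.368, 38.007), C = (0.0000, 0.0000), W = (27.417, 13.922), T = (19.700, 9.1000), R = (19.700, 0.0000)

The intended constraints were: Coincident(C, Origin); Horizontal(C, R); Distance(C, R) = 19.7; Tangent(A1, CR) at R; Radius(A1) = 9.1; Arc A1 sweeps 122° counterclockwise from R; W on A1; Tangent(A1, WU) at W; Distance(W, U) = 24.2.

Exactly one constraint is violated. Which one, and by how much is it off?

Distance(W, U) = 24.2 — off by 4.20.

C = (0.00, 0.00) ✓; C.y = 0.00, R.y = 0.00 ✓; |CR| = 19.70 ✓; ∠(TR, RC) = 90.00° ✓; |TR| = 9.100 ✓; bearing(T→W) − bearing(T→R) = 122.0° ✓; |TW| = 9.100 ✓; ∠(TW, WU) = 90.00° ✓; |WU| = 28.40 ✗.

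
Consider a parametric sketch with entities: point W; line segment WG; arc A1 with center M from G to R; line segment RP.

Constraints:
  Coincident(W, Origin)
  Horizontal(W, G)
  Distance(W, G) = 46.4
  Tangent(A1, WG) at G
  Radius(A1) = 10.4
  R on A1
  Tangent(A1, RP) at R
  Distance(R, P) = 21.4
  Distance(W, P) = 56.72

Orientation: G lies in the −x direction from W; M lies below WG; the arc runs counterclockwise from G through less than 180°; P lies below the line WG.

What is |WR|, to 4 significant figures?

57.62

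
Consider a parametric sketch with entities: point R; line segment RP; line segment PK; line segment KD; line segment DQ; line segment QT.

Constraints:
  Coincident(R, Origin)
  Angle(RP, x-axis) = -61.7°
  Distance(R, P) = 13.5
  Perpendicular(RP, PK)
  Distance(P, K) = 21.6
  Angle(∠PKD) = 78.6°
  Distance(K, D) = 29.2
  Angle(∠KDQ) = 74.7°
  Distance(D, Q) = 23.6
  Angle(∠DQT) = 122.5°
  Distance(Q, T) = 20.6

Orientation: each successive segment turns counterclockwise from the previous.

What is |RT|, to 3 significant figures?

17.6

∠KDQ = 74.7° gives DQ at -125° from the x-axis; with |DQ| = 23.6, Q = (-6.77, 1.49). ∠DQT = 122.5° gives QT at -67.5° from the x-axis; with |QT| = 20.6, T = (1.11, -17.5). Then |RT| = |T − R| = 17.6.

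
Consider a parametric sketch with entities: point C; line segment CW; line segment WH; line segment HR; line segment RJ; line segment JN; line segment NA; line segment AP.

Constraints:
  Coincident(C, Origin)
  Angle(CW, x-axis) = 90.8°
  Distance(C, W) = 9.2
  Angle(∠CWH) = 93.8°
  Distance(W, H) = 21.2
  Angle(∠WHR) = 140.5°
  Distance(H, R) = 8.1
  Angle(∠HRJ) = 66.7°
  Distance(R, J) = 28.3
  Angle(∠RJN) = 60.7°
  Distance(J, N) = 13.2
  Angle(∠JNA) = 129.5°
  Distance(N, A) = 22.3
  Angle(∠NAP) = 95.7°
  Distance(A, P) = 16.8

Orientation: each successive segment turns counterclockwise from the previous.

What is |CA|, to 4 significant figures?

27.61

C is at the origin; CW runs at 90.8° with length 9.2, so W = (-0.1285, 9.199). ∠CWH = 93.8° gives WH at 177.0° from the x-axis; with |WH| = 21.2, H = (-21.30, 10.31). ∠WHR = 140.5° gives HR at -143.5° from the x-axis; with |HR| = 8.1, R = (-27.81, 5.491). ∠HRJ = 66.7° gives RJ at -30.20° from the x-axis; with |RJ| = 28.3, J = (-3.352, -8.745). ∠RJN = 60.7° gives JN at 89.10° from the x-axis; with |JN| = 13.2, N = (-3.144, 4.453). ∠JNA = 129.5° gives NA at 139.6° from the x-axis; with |NA| = 22.3, A = (-20.13, 18.91). Then |CA| = |A − C| = 27.61.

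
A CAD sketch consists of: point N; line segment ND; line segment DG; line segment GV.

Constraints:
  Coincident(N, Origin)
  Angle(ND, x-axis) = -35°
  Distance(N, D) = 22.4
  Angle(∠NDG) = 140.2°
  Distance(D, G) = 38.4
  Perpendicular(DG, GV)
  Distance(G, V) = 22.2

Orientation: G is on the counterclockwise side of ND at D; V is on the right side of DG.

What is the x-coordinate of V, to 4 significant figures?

58.47

∠NDG = 140.2°, so DG runs at -35.0° + (180° − 140.2°) = 4.800° from the x-axis; with |DG| = 38.4, G = D + 38.4·(cos 4.800°, sin 4.800°) = (56.61, -9.635). The perpendicularity gives GV at right angles to DG; with |GV| = 22.2 on the right of DG, V = G + 22.2·(0.08368, -0.9965) = (58.47, -31.76). So V.x = 58.47.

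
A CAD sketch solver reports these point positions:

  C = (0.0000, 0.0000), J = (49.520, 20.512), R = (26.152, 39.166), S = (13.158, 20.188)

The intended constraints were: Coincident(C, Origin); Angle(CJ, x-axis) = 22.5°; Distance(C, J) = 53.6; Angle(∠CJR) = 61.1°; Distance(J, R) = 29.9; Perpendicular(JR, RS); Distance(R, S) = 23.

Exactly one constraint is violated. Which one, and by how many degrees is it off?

Perpendicular(JR, RS) — off by 4.20°.

C = (0.00, 0.00) ✓; CJ at 22.50° ✓; |CJ| = 53.60 ✓; ∠CJR = 61.10° ✓; |JR| = 29.90 ✓; ∠(JR, RS) = 94.20° ✗; |RS| = 23.00 ✓.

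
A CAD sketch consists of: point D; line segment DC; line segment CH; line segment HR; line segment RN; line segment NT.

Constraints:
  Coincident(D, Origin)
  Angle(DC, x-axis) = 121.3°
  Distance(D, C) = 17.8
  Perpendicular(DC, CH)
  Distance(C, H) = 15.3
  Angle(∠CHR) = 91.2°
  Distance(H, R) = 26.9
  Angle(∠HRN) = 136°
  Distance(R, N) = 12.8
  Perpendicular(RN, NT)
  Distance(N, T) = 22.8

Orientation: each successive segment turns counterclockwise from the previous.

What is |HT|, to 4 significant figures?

32.41

D is at the origin; DC runs at 121.3° with length 17.8, so C = (-9.247, 15.21). The perpendicularity gives CH at right angles to DC, so CH runs at -148.7°; with |CH| = 15.3, H = (-22.32, 7.261). ∠CHR = 91.2° gives HR at -59.90° from the x-axis; with |HR| = 26.9, R = (-8.830, -16.01). ∠HRN = 136.0° gives RN at -15.90° from the x-axis; with |RN| = 12.8, N = (3.480, -19.52). The perpendicularity gives NT at right angles to RN, so NT runs at 74.10°; with |NT| = 22.8, T = (9.727, 2.409). Then |HT| = |T − H| = 32.41.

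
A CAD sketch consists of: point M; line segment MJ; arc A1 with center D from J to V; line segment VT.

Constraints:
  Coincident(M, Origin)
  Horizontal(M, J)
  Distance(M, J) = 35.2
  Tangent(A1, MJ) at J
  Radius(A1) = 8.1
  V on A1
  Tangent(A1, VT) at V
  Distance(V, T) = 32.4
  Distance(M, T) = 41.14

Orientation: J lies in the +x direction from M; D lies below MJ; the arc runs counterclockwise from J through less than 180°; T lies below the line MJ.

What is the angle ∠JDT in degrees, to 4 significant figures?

149.5°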